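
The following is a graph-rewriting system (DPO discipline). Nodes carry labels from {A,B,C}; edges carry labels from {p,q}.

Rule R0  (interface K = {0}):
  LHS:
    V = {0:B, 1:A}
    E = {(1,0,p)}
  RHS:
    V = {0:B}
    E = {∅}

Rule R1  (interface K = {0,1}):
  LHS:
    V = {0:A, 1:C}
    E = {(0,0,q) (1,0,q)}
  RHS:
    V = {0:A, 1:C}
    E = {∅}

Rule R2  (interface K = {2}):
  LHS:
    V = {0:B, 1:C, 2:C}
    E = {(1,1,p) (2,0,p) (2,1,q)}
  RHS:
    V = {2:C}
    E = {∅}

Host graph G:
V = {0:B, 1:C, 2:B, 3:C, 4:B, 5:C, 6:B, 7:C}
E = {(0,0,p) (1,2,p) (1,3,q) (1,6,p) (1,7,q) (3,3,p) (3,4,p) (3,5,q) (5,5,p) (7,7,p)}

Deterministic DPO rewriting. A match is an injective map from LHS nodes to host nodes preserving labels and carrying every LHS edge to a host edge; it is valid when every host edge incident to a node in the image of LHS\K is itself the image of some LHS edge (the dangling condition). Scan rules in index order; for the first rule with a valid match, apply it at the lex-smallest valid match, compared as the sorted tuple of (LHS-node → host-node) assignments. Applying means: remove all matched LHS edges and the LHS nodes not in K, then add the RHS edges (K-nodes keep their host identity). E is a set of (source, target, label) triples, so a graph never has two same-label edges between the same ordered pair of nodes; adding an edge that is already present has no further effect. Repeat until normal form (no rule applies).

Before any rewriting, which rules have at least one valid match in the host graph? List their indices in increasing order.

R0: no valid match — LHS pattern not found
R1: no valid match — LHS pattern not found
R2: 3 valid matches — {0↦2, 1↦7, 2↦1}, {0↦4, 1↦5, 2↦3}, {0↦6, 1↦7, 2↦1}

Answer: [R2]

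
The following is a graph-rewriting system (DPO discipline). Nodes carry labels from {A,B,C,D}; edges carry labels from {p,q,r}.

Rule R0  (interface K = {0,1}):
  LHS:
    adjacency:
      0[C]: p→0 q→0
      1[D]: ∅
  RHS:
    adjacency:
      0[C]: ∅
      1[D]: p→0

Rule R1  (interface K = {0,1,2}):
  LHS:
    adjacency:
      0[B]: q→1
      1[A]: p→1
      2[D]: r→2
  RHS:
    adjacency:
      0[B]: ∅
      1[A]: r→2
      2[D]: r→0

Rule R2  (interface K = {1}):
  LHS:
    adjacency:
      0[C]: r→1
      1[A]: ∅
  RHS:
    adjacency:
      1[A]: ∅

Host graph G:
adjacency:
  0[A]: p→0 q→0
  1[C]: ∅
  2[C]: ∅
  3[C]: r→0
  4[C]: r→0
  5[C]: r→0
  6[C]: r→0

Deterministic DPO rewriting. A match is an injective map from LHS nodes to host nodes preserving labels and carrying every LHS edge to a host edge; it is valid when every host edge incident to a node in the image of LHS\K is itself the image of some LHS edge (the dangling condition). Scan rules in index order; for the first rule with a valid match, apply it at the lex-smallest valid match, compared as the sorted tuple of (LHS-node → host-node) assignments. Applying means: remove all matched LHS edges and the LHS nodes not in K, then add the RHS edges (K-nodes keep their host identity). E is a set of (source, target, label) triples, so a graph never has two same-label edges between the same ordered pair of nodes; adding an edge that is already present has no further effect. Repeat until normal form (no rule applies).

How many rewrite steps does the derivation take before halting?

start.  V:7 E:6  edges: 0-p->0 0-q->0 3-r->0 4-r->0 5-r->0 6-r->0
1. fire R2 via {0↦3, 1↦0}  →  V:6 E:5  edges: 0-p->0 0-q->0 4-r->0 5-r->0 6-r->0
2. fire R2 via {0↦4, 1↦0}  →  V:5 E:4  edges: 0-p->0 0-q->0 5-r->0 6-r->0
3. fire R2 via {0↦5, 1↦0}  →  V:4 E:3  edges: 0-p->0 0-q->0 6-r->0
4. fire R2 via {0↦6, 1↦0}  →  V:3 E:2  edges: 0-p->0 0-q->0
normal form: no rule applies after step 4

Answer: 4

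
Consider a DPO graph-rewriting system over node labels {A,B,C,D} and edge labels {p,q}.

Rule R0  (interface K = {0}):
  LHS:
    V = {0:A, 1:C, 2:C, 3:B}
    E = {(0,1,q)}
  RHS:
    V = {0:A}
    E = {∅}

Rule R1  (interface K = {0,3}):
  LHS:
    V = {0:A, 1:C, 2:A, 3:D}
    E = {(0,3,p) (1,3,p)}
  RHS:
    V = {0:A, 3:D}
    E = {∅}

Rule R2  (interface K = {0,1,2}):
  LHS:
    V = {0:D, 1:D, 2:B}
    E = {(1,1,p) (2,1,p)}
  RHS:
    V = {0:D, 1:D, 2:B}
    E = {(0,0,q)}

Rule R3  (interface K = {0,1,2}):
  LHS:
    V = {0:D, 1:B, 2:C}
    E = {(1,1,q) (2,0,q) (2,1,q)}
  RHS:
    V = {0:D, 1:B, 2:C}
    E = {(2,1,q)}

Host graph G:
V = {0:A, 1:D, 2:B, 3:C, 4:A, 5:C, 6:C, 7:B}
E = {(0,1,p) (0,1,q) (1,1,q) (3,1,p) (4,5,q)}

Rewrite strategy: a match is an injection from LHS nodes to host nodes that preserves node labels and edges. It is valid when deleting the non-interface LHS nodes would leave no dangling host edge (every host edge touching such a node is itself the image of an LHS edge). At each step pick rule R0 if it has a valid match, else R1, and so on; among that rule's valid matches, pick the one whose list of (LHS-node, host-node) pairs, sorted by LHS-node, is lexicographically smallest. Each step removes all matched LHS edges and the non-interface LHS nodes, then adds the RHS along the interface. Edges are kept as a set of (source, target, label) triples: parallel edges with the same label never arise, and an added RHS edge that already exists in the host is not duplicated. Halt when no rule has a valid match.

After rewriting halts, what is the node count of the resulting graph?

Answer: 3

Steps:
start.  V:8 E:5  edges: 0-p->1 0-q->1 1-q->1 3-p->1 4-q->5
1. fire R0 via {0↦4, 1↦5, 2↦6, 3↦2}  →  V:5 E:4  edges: 0-p->1 0-q->1 1-q->1 3-p->1
2. fire R1 via {0↦0, 1↦3, 2↦4, 3↦1}  →  V:3 E:2  edges: 0-q->1 1-q->1
normal form: no rule applies after step 2
NF nodes: {0:A, 1:D, 7:B}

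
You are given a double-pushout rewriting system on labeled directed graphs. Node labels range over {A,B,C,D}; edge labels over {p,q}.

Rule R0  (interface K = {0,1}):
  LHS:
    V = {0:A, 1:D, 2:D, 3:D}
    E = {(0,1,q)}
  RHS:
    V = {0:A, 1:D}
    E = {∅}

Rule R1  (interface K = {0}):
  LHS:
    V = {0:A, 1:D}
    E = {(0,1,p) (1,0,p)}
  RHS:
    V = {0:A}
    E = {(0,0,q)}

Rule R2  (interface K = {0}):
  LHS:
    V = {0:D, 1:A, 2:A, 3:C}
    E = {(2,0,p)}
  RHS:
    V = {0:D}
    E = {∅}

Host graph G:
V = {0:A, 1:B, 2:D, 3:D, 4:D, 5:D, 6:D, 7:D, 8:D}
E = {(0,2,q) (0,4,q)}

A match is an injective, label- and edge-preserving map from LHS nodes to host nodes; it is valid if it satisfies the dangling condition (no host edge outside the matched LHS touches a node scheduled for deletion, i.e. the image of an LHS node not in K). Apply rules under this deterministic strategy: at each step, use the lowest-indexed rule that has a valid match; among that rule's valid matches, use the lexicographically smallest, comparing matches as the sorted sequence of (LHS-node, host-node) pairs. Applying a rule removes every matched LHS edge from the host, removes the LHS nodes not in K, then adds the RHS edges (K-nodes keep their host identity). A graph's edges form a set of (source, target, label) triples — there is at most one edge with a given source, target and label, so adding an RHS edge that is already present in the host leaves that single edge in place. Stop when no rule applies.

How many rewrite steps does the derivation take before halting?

Answer: 2

Steps:
[0] host  ⇒  9 nodes, 2 edges  {0-q->2 0-q->4}
[1] R0 @ {0↦0, 1↦2, 2↦3, 3↦5}  ⇒  7 nodes, 1 edges  {0-q->4}
[2] R0 @ {0↦0, 1↦4, 2↦2, 3↦6}  ⇒  5 nodes, 0 edges  {∅}
final graph: no rule applies after step 2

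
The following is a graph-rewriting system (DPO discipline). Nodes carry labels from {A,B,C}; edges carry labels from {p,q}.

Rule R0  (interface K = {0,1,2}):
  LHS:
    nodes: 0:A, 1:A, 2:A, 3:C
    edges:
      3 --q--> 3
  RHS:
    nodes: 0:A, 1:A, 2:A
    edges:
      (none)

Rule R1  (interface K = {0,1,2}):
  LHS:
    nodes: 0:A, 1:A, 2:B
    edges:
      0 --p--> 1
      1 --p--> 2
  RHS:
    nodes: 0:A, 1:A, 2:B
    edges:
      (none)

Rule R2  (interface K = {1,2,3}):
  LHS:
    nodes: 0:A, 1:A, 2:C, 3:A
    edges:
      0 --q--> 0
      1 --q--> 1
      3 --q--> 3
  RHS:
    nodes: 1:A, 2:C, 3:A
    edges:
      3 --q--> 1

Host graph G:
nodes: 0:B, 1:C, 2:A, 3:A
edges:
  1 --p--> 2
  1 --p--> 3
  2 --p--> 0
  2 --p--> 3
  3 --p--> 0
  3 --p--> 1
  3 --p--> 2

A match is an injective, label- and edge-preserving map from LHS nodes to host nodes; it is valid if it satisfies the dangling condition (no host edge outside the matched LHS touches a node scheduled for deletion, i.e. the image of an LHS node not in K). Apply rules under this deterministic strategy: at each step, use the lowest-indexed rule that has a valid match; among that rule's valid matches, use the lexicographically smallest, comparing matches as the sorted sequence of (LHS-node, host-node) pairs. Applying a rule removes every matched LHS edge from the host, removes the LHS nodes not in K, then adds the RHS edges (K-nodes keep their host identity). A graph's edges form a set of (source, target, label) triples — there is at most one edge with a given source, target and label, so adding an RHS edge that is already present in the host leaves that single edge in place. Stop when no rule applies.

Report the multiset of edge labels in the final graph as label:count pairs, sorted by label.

start.  V:4 E:7  edges: 1-p->2 1-p->3 2-p->0 2-p->3 3-p->0 3-p->1 3-p->2
1. fire R1 via {0↦2, 1↦3, 2↦0}  →  V:4 E:5  edges: 1-p->2 1-p->3 2-p->0 3-p->1 3-p->2
2. fire R1 via {0↦3, 1↦2, 2↦0}  →  V:4 E:3  edges: 1-p->2 1-p->3 3-p->1
normal form: no rule applies after step 2
NF edges: [(1, 2, 'p'), (1, 3, 'p'), (3, 1, 'p')]

Answer: p:3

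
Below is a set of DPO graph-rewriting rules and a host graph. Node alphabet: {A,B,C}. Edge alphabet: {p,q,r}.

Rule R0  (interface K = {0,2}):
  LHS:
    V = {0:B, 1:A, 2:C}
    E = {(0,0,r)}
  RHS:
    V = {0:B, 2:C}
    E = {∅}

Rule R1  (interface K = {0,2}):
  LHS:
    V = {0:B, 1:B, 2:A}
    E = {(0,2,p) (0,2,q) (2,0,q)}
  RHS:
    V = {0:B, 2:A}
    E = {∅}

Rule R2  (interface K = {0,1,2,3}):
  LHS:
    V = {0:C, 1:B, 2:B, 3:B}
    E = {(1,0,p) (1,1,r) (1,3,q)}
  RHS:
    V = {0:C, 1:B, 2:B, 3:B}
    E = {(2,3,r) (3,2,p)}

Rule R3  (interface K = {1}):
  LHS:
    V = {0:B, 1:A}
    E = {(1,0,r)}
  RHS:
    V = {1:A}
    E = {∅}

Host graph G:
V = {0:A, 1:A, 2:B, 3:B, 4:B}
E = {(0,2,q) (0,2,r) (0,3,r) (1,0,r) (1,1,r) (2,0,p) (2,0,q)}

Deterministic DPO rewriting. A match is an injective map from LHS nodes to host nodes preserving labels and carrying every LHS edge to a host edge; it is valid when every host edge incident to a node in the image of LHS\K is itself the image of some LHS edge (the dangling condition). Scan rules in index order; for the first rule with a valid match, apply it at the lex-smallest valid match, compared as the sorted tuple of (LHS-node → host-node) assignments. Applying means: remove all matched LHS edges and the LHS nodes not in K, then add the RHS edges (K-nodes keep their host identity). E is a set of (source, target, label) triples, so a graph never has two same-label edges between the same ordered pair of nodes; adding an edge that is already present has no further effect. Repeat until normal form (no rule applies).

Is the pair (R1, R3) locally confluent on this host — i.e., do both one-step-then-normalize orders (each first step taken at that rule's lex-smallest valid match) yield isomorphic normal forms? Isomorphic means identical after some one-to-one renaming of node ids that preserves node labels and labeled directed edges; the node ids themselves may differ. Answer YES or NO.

Answer: YES

Steps:
branch R1-first: apply at {0↦2, 1↦4, 2↦0} → |E|=4, then 2 more step(s) → NF |V|=2 |E|=2 V={0:A, 1:A} E=1-r->0 1-r->1
branch R3-first: apply at {0↦3, 1↦0} → |E|=6, then 2 more step(s) → NF |V|=2 |E|=2 V={0:A, 1:A} E=1-r->0 1-r->1
graphs isomorphic (equal up to label-preserving node renaming)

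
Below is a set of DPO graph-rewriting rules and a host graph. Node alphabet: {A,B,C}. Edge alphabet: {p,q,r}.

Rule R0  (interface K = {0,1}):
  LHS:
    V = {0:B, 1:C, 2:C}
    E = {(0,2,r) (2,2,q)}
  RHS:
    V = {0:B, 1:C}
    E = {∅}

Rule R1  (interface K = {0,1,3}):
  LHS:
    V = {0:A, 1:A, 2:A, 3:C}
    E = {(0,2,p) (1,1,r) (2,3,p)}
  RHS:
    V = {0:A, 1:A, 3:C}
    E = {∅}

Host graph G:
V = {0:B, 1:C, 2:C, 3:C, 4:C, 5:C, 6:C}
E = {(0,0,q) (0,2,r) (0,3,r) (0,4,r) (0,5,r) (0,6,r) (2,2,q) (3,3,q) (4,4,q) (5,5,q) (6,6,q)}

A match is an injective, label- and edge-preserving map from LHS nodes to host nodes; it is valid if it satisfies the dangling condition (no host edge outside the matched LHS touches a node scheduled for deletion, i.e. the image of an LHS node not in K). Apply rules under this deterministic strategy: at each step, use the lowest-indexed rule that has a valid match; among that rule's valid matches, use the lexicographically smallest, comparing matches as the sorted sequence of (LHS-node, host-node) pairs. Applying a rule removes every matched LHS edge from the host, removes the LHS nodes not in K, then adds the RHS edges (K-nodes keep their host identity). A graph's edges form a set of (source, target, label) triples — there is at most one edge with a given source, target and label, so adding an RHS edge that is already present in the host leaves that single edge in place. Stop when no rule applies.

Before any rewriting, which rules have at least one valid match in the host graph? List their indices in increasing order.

R0: 25 valid matches — {0↦0, 1↦1, 2↦2}, {0↦0, 1↦1, 2↦3}, {0↦0, 1↦1, 2↦4} (+22 more)
R1: no valid match — LHS pattern not found

Answer: [R0]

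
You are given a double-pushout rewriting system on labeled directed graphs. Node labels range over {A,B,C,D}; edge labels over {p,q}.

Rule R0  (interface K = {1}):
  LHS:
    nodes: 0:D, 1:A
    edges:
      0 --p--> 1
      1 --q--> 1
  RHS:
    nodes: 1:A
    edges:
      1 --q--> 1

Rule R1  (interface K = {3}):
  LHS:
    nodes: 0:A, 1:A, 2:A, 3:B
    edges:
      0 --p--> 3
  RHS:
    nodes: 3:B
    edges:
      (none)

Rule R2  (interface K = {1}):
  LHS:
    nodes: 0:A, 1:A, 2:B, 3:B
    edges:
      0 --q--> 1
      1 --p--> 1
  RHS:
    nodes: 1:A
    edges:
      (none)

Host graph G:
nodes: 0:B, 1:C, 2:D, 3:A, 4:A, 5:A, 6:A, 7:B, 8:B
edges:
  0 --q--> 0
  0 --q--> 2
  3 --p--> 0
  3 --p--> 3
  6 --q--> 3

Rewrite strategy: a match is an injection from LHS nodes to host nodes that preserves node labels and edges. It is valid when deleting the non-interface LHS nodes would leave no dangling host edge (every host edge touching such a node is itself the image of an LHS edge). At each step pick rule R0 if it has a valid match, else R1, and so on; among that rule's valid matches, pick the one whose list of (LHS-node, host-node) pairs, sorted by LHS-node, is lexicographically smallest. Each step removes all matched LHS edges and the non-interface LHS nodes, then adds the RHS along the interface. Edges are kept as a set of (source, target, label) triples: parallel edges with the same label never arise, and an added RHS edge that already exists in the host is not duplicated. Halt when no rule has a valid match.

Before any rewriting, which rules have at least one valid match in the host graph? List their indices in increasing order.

Answer: [R2]

Rewrite trace:
R0: no valid match — LHS pattern not found
R1: no valid match — 6 raw matches, all fail dangling condition
R2: 2 valid matches — {0↦6, 1↦3, 2↦7, 3↦8}, {0↦6, 1↦3, 2↦8, 3↦7}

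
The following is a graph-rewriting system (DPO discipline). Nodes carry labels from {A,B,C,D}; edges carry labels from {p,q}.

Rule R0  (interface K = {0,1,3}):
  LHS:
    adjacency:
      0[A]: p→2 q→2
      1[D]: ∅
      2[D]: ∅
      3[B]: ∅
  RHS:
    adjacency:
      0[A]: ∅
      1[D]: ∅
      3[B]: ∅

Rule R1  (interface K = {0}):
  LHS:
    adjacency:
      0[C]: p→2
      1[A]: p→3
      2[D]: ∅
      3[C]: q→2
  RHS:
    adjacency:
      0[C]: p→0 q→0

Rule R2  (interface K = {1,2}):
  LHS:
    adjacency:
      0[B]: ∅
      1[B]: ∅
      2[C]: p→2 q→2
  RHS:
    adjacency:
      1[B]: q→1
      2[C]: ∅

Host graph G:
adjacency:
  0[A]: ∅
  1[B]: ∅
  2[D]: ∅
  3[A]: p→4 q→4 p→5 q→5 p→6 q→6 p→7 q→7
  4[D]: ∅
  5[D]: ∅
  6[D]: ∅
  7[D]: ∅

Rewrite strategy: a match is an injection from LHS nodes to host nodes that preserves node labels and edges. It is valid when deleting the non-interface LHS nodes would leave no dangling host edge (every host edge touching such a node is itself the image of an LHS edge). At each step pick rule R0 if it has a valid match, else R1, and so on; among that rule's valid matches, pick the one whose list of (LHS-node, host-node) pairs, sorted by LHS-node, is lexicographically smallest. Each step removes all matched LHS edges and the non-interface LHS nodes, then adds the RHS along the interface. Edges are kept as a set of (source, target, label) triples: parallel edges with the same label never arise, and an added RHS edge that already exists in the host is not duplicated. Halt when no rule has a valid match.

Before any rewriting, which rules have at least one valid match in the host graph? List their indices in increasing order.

Answer: [R0]

Rewrite trace:
R0: 16 valid matches — {0↦3, 1↦2, 2↦4, 3↦1}, {0↦3, 1↦2, 2↦5, 3↦1}, {0↦3, 1↦2, 2↦6, 3↦1} (+13 more)
R1: no valid match — LHS pattern not found
R2: no valid match — LHS pattern not found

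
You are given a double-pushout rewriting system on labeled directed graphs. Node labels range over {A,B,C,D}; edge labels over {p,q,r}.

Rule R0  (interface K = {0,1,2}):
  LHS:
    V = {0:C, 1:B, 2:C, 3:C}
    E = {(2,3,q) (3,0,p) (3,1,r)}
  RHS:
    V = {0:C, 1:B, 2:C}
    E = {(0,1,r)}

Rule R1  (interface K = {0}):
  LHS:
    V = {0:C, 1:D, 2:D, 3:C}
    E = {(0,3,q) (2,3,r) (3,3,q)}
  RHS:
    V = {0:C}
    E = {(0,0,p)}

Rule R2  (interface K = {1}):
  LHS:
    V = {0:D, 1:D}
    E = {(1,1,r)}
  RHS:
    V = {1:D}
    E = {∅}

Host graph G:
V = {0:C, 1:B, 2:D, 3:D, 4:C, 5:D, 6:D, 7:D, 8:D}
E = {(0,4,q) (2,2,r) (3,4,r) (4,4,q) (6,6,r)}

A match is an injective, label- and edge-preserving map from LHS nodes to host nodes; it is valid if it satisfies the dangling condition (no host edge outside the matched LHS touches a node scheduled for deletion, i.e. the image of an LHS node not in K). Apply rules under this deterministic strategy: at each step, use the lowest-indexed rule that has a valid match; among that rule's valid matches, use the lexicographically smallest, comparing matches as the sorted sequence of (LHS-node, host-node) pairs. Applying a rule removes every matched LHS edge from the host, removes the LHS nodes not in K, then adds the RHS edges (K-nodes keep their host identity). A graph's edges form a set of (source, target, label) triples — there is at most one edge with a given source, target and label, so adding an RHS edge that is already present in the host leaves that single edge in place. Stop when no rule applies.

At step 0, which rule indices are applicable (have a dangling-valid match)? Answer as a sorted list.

R0: no valid match — LHS pattern not found
R1: 3 valid matches — {0↦0, 1↦5, 2↦3, 3↦4}, {0↦0, 1↦7, 2↦3, 3↦4}, {0↦0, 1↦8, 2↦3, 3↦4}
R2: 6 valid matches — {0↦5, 1↦2}, {0↦5, 1↦6}, {0↦7, 1↦2} (+3 more)

Answer: [R1,R2]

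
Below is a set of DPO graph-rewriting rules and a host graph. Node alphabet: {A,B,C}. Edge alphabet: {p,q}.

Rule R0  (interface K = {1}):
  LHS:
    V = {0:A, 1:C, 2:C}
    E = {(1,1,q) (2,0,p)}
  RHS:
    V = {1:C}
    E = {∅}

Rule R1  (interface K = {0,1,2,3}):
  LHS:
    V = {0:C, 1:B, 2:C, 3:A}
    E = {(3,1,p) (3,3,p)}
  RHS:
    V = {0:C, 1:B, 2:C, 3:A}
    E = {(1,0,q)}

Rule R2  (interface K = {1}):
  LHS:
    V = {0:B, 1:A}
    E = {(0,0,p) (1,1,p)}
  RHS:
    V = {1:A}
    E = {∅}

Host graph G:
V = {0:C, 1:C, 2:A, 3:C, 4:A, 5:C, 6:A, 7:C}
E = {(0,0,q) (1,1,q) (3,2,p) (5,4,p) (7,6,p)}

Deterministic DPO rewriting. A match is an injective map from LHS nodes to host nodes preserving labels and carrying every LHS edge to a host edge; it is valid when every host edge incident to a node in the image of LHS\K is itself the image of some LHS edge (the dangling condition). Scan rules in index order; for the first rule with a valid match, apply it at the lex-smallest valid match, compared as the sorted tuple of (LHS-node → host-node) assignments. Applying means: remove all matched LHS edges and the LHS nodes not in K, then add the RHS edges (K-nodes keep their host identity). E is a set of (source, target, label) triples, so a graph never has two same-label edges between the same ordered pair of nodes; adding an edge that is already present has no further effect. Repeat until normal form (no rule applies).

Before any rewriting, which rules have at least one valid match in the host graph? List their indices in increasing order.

R0: 6 valid matches — {0↦2, 1↦0, 2↦3}, {0↦2, 1↦1, 2↦3}, {0↦4, 1↦0, 2↦5} (+3 more)
R1: no valid match — LHS pattern not found
R2: no valid match — LHS pattern not found

Answer: [R0]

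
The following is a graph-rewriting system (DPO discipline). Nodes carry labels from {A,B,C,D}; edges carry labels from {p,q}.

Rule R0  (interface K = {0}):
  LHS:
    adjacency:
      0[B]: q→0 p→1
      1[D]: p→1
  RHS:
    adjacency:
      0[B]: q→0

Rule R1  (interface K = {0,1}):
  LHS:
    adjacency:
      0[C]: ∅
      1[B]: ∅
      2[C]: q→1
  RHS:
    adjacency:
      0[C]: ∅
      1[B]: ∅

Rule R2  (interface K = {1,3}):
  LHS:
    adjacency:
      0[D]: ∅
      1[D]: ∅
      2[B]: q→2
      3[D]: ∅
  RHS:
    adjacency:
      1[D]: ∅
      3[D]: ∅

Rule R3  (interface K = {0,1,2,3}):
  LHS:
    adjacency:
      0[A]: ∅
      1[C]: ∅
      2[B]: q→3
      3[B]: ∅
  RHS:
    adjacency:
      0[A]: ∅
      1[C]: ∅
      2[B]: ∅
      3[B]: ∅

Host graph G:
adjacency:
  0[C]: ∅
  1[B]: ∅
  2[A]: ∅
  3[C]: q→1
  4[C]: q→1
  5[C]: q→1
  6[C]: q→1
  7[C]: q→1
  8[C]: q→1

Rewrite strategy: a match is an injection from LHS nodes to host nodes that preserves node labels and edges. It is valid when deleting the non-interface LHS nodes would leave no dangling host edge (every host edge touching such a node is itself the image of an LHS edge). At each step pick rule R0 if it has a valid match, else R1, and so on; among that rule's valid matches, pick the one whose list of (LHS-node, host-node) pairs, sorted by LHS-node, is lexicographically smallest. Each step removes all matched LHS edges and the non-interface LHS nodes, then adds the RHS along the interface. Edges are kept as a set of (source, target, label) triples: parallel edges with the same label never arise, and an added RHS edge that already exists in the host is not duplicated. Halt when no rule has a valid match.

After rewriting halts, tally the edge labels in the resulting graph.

[0] host  ⇒  9 nodes, 6 edges  {3-q->1 4-q->1 5-q->1 6-q->1 7-q->1 8-q->1}
[1] R1 @ {0↦0, 1↦1, 2↦3}  ⇒  8 nodes, 5 edges  {4-q->1 5-q->1 6-q->1 7-q->1 8-q->1}
[2] R1 @ {0↦0, 1↦1, 2↦4}  ⇒  7 nodes, 4 edges  {5-q->1 6-q->1 7-q->1 8-q->1}
[3] R1 @ {0↦0, 1↦1, 2↦5}  ⇒  6 nodes, 3 edges  {6-q->1 7-q->1 8-q->1}
[4] R1 @ {0↦0, 1↦1, 2↦6}  ⇒  5 nodes, 2 edges  {7-q->1 8-q->1}
[5] R1 @ {0↦0, 1↦1, 2↦7}  ⇒  4 nodes, 1 edges  {8-q->1}
[6] R1 @ {0↦0, 1↦1, 2↦8}  ⇒  3 nodes, 0 edges  {∅}
final graph: no rule applies after step 6
NF edges: []

Answer: (no edges)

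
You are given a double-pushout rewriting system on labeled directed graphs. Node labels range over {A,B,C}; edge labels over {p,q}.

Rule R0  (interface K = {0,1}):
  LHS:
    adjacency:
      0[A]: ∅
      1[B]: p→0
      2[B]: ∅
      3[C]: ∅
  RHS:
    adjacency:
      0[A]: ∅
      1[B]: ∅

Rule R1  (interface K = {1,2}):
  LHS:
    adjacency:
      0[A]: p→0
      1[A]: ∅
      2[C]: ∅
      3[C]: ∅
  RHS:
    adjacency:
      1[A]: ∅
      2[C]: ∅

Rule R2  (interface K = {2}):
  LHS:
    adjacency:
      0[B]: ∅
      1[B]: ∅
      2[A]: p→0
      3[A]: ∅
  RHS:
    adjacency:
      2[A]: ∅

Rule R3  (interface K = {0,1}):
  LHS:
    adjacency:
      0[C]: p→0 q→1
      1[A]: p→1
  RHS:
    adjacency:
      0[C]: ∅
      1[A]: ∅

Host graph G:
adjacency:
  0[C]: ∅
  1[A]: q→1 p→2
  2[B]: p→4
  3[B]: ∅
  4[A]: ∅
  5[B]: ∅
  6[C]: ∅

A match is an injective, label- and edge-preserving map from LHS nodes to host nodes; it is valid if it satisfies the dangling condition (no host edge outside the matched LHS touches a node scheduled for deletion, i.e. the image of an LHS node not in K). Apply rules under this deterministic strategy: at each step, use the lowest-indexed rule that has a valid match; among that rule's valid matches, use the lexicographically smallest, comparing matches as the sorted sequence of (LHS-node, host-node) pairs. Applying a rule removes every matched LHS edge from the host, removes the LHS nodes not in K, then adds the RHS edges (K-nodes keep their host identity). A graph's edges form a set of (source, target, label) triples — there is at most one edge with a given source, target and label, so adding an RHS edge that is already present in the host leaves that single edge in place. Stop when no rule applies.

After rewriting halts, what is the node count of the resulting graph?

[0] host  ⇒  7 nodes, 3 edges  {1-q->1 1-p->2 2-p->4}
[1] R0 @ {0↦4, 1↦2, 2↦3, 3↦0}  ⇒  5 nodes, 2 edges  {1-q->1 1-p->2}
[2] R2 @ {0↦2, 1↦5, 2↦1, 3↦4}  ⇒  2 nodes, 1 edges  {1-q->1}
normal form: no rule applies after step 2
NF nodes: {1:A, 6:C}

Answer: 2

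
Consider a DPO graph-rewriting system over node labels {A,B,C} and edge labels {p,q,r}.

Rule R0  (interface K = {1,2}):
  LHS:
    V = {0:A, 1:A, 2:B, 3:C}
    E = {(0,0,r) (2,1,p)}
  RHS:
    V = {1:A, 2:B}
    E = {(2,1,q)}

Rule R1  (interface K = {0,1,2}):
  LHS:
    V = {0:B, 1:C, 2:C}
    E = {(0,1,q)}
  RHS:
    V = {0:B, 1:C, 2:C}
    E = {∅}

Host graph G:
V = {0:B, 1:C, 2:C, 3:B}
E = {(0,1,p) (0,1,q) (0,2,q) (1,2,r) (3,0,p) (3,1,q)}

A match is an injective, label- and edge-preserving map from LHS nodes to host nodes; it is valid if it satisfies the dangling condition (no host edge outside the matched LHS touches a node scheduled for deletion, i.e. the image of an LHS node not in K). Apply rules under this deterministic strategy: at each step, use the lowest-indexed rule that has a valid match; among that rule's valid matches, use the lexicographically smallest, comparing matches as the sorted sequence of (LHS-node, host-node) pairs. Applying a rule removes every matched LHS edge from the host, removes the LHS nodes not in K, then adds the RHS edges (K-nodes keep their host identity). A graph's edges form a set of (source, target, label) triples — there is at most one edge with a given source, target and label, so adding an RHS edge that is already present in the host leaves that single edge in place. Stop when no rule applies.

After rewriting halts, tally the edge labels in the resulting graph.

start.  V:4 E:6  edges: 0-p->1 0-q->1 0-q->2 1-r->2 3-p->0 3-q->1
1. fire R1 via {0↦0, 1↦1, 2↦2}  →  V:4 E:5  edges: 0-p->1 0-q->2 1-r->2 3-p->0 3-q->1
2. fire R1 via {0↦0, 1↦2, 2↦1}  →  V:4 E:4  edges: 0-p->1 1-r->2 3-p->0 3-q->1
3. fire R1 via {0↦3, 1↦1, 2↦2}  →  V:4 E:3  edges: 0-p->1 1-r->2 3-p->0
final graph: no rule applies after step 3
NF edges: [(0, 1, 'p'), (1, 2, 'r'), (3, 0, 'p')]

Answer: p:2 r:1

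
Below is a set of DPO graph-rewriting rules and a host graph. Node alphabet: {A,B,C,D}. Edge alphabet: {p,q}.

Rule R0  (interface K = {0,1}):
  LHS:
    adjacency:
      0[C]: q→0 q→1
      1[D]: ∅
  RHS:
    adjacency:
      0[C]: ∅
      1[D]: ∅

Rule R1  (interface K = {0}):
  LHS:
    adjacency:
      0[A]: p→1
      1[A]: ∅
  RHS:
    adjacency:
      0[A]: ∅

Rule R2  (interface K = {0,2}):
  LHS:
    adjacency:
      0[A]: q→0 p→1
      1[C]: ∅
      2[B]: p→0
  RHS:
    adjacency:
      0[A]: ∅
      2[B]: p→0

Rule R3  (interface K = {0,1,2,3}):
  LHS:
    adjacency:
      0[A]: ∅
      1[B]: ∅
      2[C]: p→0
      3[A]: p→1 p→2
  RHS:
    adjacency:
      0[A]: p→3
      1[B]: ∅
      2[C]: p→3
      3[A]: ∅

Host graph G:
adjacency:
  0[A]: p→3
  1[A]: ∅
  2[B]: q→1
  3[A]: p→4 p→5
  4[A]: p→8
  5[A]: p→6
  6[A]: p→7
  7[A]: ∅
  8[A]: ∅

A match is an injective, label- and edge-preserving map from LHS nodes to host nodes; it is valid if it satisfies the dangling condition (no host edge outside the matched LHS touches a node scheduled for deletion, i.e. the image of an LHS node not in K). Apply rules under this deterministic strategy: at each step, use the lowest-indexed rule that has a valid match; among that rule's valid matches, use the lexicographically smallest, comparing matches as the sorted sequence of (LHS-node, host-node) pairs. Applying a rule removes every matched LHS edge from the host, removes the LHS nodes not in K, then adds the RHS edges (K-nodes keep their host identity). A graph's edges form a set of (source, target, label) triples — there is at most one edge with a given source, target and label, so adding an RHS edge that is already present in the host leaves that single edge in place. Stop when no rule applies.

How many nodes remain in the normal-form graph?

initial: |V|=9 |E|=7  E = 0-p->3 2-q->1 3-p->4 3-p->5 4-p->8 5-p->6 6-p->7
step 1: apply R1 at {0↦4, 1↦8}  → |V|=8 |E|=6  E = 0-p->3 2-q->1 3-p->4 3-p->5 5-p->6 6-p->7
step 2: apply R1 at {0↦3, 1↦4}  → |V|=7 |E|=5  E = 0-p->3 2-q->1 3-p->5 5-p->6 6-p->7
step 3: apply R1 at {0↦6, 1↦7}  → |V|=6 |E|=4  E = 0-p->3 2-q->1 3-p->5 5-p->6
step 4: apply R1 at {0↦5, 1↦6}  → |V|=5 |E|=3  E = 0-p->3 2-q->1 3-p->5
step 5: apply R1 at {0↦3, 1↦5}  → |V|=4 |E|=2  E = 0-p->3 2-q->1
step 6: apply R1 at {0↦0, 1↦3}  → |V|=3 |E|=1  E = 2-q->1
normal form: no rule applies after step 6
NF nodes: {0:A, 1:A, 2:B}

Answer: 3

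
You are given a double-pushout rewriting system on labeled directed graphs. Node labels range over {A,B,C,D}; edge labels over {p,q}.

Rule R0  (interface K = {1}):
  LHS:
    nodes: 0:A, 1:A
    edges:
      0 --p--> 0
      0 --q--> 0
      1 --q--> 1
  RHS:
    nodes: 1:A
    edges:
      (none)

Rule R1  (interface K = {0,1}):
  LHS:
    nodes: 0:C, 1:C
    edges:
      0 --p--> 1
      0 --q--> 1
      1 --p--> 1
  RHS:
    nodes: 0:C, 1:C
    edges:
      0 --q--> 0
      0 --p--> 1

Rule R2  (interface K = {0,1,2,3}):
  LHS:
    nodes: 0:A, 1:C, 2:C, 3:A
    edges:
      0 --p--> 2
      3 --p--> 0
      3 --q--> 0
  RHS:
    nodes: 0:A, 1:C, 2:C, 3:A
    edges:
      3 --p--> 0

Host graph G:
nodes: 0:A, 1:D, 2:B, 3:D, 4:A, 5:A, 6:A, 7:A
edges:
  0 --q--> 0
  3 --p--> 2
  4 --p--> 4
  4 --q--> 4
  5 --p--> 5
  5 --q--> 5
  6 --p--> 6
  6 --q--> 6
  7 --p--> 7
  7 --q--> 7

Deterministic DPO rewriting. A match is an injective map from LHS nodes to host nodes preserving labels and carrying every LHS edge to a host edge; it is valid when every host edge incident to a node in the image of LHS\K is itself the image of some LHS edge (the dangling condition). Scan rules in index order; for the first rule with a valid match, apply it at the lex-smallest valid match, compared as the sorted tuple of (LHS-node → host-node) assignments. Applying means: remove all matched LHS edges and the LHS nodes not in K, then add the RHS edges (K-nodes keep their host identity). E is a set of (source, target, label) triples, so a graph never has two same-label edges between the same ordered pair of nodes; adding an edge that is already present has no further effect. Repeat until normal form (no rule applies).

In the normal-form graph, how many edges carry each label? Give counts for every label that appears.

Answer: p:3 q:1

Steps:
initial: |V|=8 |E|=10  E = 0-q->0 3-p->2 4-p->4 4-q->4 5-p->5 5-q->5 6-p->6 6-q->6 7-p->7 7-q->7
step 1: apply R0 at {0↦4, 1↦0}  → |V|=7 |E|=7  E = 3-p->2 5-p->5 5-q->5 6-p->6 6-q->6 7-p->7 7-q->7
step 2: apply R0 at {0↦5, 1↦6}  → |V|=6 |E|=4  E = 3-p->2 6-p->6 7-p->7 7-q->7
final graph: no rule applies after step 2
NF edges: [(3, 2, 'p'), (6, 6, 'p'), (7, 7, 'p'), (7, 7, 'q')]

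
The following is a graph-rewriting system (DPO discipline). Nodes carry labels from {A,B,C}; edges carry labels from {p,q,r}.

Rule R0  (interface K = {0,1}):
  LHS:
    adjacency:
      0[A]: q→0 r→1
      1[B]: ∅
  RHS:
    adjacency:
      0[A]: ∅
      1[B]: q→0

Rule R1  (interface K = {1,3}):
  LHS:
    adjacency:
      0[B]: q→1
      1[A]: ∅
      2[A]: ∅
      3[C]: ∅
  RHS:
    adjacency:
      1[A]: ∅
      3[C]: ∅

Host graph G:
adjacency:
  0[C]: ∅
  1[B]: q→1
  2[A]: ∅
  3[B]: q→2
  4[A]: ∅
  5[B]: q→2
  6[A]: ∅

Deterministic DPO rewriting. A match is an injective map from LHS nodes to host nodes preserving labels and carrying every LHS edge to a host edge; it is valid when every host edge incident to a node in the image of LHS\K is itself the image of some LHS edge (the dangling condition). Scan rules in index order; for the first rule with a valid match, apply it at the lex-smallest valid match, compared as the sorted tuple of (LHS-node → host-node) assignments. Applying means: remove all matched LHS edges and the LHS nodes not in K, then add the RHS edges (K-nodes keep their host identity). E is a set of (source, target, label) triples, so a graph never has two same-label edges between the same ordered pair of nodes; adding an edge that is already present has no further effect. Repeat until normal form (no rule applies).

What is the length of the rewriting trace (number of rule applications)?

Answer: 2

Rewrite trace:
start.  V:7 E:3  edges: 1-q->1 3-q->2 5-q->2
1. fire R1 via {0↦3, 1↦2, 2↦4, 3↦0}  →  V:5 E:2  edges: 1-q->1 5-q->2
2. fire R1 via {0↦5, 1↦2, 2↦6, 3↦0}  →  V:3 E:1  edges: 1-q->1
halt: no rule applies after step 2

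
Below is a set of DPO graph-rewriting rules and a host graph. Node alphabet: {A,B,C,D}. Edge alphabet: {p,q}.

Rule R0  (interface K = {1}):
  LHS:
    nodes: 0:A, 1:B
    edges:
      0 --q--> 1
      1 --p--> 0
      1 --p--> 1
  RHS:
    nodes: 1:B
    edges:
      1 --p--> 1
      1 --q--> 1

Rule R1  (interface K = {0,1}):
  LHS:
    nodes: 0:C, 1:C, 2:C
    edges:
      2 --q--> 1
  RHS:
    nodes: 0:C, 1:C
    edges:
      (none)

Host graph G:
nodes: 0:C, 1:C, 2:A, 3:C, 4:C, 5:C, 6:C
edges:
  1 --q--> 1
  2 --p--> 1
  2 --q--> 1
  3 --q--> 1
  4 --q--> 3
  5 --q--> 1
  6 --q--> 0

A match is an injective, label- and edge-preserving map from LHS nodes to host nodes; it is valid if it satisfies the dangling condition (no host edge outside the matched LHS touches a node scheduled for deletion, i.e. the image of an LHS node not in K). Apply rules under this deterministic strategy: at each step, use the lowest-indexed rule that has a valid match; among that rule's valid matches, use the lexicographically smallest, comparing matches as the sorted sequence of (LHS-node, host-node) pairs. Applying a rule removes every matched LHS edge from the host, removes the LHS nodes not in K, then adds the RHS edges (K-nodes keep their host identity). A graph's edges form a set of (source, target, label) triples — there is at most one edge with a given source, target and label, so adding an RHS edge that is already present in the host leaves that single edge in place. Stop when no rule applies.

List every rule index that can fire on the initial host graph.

R0: no valid match — LHS pattern not found
R1: 12 valid matches — {0↦0, 1↦1, 2↦5}, {0↦0, 1↦3, 2↦4}, {0↦1, 1↦0, 2↦6} (+9 more)

Answer: [R1]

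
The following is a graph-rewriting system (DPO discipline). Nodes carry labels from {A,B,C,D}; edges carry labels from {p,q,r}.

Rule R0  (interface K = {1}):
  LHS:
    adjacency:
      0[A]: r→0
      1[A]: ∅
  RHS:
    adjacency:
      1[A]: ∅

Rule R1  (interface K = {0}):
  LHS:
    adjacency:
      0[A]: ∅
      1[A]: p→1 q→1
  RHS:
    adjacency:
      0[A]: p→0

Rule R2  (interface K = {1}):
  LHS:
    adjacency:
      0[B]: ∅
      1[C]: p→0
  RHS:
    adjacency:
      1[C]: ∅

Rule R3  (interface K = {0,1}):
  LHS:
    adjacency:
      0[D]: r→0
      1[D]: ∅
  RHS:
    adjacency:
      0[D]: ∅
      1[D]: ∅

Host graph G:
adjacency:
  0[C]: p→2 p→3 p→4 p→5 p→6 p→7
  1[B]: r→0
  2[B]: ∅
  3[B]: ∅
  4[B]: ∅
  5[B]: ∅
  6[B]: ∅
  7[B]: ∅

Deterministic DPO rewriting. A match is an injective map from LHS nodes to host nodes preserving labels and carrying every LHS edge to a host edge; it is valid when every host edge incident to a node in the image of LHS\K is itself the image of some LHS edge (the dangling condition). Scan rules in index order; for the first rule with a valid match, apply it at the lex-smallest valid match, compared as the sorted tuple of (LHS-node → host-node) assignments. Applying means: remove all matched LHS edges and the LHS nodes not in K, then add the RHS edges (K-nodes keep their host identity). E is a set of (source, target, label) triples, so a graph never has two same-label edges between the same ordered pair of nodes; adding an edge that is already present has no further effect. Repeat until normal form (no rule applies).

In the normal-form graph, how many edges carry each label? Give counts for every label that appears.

start.  V:8 E:7  edges: 0-p->2 0-p->3 0-p->4 0-p->5 0-p->6 0-p->7 1-r->0
1. fire R2 via {0↦2, 1↦0}  →  V:7 E:6  edges: 0-p->3 0-p->4 0-p->5 0-p->6 0-p->7 1-r->0
2. fire R2 via {0↦3, 1↦0}  →  V:6 E:5  edges: 0-p->4 0-p->5 0-p->6 0-p->7 1-r->0
3. fire R2 via {0↦4, 1↦0}  →  V:5 E:4  edges: 0-p->5 0-p->6 0-p->7 1-r->0
4. fire R2 via {0↦5, 1↦0}  →  V:4 E:3  edges: 0-p->6 0-p->7 1-r->0
5. fire R2 via {0↦6, 1↦0}  →  V:3 E:2  edges: 0-p->7 1-r->0
6. fire R2 via {0↦7, 1↦0}  →  V:2 E:1  edges: 1-r->0
final graph: no rule applies after step 6
NF edges: [(1, 0, 'r')]

Answer: r:1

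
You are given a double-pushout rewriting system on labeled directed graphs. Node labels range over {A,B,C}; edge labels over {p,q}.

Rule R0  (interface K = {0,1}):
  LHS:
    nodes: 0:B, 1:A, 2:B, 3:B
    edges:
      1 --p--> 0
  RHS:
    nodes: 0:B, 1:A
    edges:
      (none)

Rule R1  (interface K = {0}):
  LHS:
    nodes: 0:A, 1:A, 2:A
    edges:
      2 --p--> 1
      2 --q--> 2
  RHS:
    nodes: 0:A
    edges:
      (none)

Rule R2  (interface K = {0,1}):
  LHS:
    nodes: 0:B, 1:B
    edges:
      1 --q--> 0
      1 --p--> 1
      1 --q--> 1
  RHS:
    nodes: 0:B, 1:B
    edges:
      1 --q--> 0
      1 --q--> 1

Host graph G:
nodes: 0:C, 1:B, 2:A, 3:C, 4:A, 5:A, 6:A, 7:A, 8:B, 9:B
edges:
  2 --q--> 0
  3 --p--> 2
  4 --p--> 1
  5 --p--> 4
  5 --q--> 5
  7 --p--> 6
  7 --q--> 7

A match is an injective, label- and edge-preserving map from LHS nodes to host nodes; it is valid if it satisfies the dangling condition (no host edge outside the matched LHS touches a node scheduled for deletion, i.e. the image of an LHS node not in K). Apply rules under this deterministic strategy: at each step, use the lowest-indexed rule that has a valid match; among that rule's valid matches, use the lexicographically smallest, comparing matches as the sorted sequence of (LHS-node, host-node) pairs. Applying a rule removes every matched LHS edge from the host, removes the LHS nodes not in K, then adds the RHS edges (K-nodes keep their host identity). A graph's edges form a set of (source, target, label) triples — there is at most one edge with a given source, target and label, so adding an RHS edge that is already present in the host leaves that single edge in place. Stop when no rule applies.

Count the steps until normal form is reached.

Answer: 3

Rewrite trace:
initial: |V|=10 |E|=7  E = 2-q->0 3-p->2 4-p->1 5-p->4 5-q->5 7-p->6 7-q->7
step 1: apply R0 at {0↦1, 1↦4, 2↦8, 3↦9}  → |V|=8 |E|=6  E = 2-q->0 3-p->2 5-p->4 5-q->5 7-p->6 7-q->7
step 2: apply R1 at {0↦2, 1↦4, 2↦5}  → |V|=6 |E|=4  E = 2-q->0 3-p->2 7-p->6 7-q->7
step 3: apply R1 at {0↦2, 1↦6, 2↦7}  → |V|=4 |E|=2  E = 2-q->0 3-p->2
halt: no rule applies after step 3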